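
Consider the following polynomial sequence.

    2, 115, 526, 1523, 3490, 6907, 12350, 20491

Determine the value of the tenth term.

48035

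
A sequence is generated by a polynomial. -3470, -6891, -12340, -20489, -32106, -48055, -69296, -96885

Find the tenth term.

-175811

First differences: -3421 , -5449 , -8149 , -11617 , -15949 , -21241 , -27589
Second differences: -2028 , -2700 , -3468 , -4332 , -5292 , -6348
Third differences: -672 , -768 , -864 , -960 , -1056
Fourth differences: -96 , -96 , -96 , -96
The fourth differences are constant (-96).
-1056 − 96 = -1152;  -6348 − 1152 = -7500;  -27589 − 7500 = -35089;  -96885 − 35089 = -131974
-1152 − 96 = -1248;  -7500 − 1248 = -8748;  -35089 − 8748 = -43837;  -131974 − 43837 = -175811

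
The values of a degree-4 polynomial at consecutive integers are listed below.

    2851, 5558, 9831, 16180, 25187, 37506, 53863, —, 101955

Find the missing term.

Using the first 7 terms:
2707  4273  6349  9007  12319  16357
1566  2076  2658  3312  4038
510  582  654  726
72  72  72
Constant fourth difference = 72.
Extend forward: 726 + 72 = 798;  4038 + 798 = 4836;  16357 + 4836 = 21193;  53863 + 21193 = 75056

75056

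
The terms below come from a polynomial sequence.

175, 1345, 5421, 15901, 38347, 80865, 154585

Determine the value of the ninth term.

D1: 1170  4076  10480  22446  42518  73720
D2: 2906  6404  11966  20072  31202
D3: 3498  5562  8106  11130
D4: 2064  2544  3024
D5: 480  480
Constant fifth difference = 480, so extend:
3024 + 480 = 3504;  11130 + 3504 = 14634;  31202 + 14634 = 45836;  73720 + 45836 = 119556;  154585 + 119556 = 274141
3504 + 480 = 3984;  14634 + 3984 = 18618;  45836 + 18618 = 64454;  119556 + 64454 = 184010;  274141 + 184010 = 458151

458151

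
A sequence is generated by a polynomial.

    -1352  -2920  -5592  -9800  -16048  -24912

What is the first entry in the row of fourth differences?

-72

Δ: -1568, -2672, -4208, -6248, -8864
Δ²: -1104, -1536, -2040, -2616
Δ³: -432, -504, -576
Δ⁴: -72, -72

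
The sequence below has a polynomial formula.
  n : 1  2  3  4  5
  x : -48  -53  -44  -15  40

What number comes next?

127

Δ: -5, 9, 29, 55
Δ²: 14, 20, 26
Δ³: 6, 6
Third differences constant at 6.
26 + 6 = 32;  55 + 32 = 87;  40 + 87 = 127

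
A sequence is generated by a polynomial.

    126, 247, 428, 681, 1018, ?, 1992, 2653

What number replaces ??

1451

Using the first 5 terms:
D1: 121  181  253  337
D2: 60  72  84
D3: 12  12
Constant third difference = 12.
Extend forward: 84 + 12 = 96;  337 + 96 = 433;  1018 + 433 = 1451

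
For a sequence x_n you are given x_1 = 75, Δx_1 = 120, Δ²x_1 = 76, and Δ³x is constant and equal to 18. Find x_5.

Build the table forward from the leading diagonal:
D3: 18  18  18  18  18
D2: 76  94  112  130  148
D1: 120  196  290  402  532
x: 75  195  391  681  1083

1083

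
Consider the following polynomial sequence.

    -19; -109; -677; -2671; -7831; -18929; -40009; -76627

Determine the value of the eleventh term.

-362989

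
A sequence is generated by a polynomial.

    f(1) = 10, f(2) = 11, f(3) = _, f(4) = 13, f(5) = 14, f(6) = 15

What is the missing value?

12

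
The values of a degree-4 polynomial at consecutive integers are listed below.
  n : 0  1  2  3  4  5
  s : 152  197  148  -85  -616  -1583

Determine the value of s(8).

45, -49, -233, -531, -967
-94, -184, -298, -436
-90, -114, -138
-24, -24
Constant fourth difference = -24, so extend:
-138 − 24 = -162;  -436 − 162 = -598;  -967 − 598 = -1565;  -1583 − 1565 = -3148
-162 − 24 = -186;  -598 − 186 = -784;  -1565 − 784 = -2349;  -3148 − 2349 = -5497
-186 − 24 = -210;  -784 − 210 = -994;  -2349 − 994 = -3343;  -5497 − 3343 = -8840

-8840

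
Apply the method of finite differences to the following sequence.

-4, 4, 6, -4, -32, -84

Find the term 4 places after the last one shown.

8  2  -10  -28  -52
-6  -12  -18  -24
-6  -6  -6
Third differences constant at -6.
-24 − 6 = -30;  -52 − 30 = -82;  -84 − 82 = -166
-30 − 6 = -36;  -82 − 36 = -118;  -166 − 118 = -284
-36 − 6 = -42;  -118 − 42 = -160;  -284 − 160 = -444
-42 − 6 = -48;  -160 − 48 = -208;  -444 − 208 = -652

-652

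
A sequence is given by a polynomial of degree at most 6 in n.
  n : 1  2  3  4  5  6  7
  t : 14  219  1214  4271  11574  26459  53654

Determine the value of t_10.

282299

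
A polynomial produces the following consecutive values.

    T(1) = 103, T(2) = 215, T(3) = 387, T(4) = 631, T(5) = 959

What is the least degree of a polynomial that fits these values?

3

112, 172, 244, 328
60, 72, 84
12, 12
The third differences are constant, so the polynomial has degree 3.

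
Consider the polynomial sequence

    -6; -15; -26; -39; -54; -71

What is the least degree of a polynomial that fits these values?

First differences: -9, -11, -13, -15, -17
Second differences: -2, -2, -2, -2
The second differences are constant, so the polynomial has degree 2.

2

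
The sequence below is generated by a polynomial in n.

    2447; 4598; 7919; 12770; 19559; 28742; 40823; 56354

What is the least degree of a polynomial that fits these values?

First differences: 2151, 3321, 4851, 6789, 9183, 12081, 15531
Second differences: 1170, 1530, 1938, 2394, 2898, 3450
Third differences: 360, 408, 456, 504, 552
Fourth differences: 48, 48, 48, 48
The fourth differences are constant, so the polynomial has degree 4.

4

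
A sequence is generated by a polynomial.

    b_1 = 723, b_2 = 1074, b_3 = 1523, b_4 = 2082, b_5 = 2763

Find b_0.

Δ: 351  449  559  681
Δ²: 98  110  122
Δ³: 12  12
The third differences are constant at 12.
Work back: 98 − 12 = 86;  351 − 86 = 265;  723 − 265 = 458

458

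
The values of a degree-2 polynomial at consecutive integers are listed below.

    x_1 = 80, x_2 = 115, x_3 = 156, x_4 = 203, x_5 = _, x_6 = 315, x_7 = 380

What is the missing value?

256

Using the first 4 terms:
D1: 35, 41, 47
D2: 6, 6
Constant second difference = 6.
Extend forward: 47 + 6 = 53;  203 + 53 = 256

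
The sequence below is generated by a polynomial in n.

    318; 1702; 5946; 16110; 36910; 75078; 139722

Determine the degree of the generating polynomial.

First differences: 1384, 4244, 10164, 20800, 38168, 64644
Second differences: 2860, 5920, 10636, 17368, 26476
Third differences: 3060, 4716, 6732, 9108
Fourth differences: 1656, 2016, 2376
Fifth differences: 360, 360
The fifth differences are constant, so the polynomial has degree 5.

5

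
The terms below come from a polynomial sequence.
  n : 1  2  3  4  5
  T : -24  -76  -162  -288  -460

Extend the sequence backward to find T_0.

0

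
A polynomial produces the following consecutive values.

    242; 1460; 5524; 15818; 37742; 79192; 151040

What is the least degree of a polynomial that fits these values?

5

First differences: 1218, 4064, 10294, 21924, 41450, 71848
Second differences: 2846, 6230, 11630, 19526, 30398
Third differences: 3384, 5400, 7896, 10872
Fourth differences: 2016, 2496, 2976
Fifth differences: 480, 480
The fifth differences are constant, so the polynomial has degree 5.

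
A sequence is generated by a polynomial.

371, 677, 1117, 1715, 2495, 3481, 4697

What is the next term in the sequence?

Δ: 306  440  598  780  986  1216
Δ²: 134  158  182  206  230
Δ³: 24  24  24  24
The third differences are constant (24).
230 + 24 = 254;  1216 + 254 = 1470;  4697 + 1470 = 6167

6167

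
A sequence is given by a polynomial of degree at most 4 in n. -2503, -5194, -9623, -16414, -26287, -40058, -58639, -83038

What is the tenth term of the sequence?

-153802

-2691  -4429  -6791  -9873  -13771  -18581  -24399
-1738  -2362  -3082  -3898  -4810  -5818
-624  -720  -816  -912  -1008
-96  -96  -96  -96
The fourth differences are constant (-96).
-1008 − 96 = -1104;  -5818 − 1104 = -6922;  -24399 − 6922 = -31321;  -83038 − 31321 = -114359
-1104 − 96 = -1200;  -6922 − 1200 = -8122;  -31321 − 8122 = -39443;  -114359 − 39443 = -153802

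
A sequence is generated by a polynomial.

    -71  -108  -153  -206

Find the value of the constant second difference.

-8

D1: -37, -45, -53
D2: -8, -8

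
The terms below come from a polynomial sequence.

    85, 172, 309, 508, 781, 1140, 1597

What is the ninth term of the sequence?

87, 137, 199, 273, 359, 457
50, 62, 74, 86, 98
12, 12, 12, 12
Third differences constant at 12.
98 + 12 = 110;  457 + 110 = 567;  1597 + 567 = 2164
110 + 12 = 122;  567 + 122 = 689;  2164 + 689 = 2853

2853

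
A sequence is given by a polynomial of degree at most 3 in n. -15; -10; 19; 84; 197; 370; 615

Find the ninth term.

1369

Δ: 5, 29, 65, 113, 173, 245
Δ²: 24, 36, 48, 60, 72
Δ³: 12, 12, 12, 12
Third differences constant at 12.
72 + 12 = 84;  245 + 84 = 329;  615 + 329 = 944
84 + 12 = 96;  329 + 96 = 425;  944 + 425 = 1369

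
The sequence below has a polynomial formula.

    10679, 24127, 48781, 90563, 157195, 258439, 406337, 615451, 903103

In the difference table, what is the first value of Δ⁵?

240

Δ: 13448, 24654, 41782, 66632, 101244, 147898, 209114, 287652
Δ²: 11206, 17128, 24850, 34612, 46654, 61216, 78538
Δ³: 5922, 7722, 9762, 12042, 14562, 17322
Δ⁴: 1800, 2040, 2280, 2520, 2760
Δ⁵: 240, 240, 240, 240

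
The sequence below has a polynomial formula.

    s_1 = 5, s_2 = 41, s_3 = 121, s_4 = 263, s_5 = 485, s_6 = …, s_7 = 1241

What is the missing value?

805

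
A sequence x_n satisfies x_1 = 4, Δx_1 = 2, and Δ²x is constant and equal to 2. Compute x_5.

Build the table forward from the leading diagonal:
D2: 2  2  2  2  2
D1: 2  4  6  8  10
x: 4  6  10  16  24

24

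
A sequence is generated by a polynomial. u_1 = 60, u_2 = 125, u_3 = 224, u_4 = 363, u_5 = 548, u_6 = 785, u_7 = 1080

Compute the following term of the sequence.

D1: 65, 99, 139, 185, 237, 295
D2: 34, 40, 46, 52, 58
D3: 6, 6, 6, 6
Constant third difference = 6, so extend:
58 + 6 = 64;  295 + 64 = 359;  1080 + 359 = 1439

1439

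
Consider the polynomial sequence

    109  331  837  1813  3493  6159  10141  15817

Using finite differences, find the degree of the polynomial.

First differences: 222, 506, 976, 1680, 2666, 3982, 5676
Second differences: 284, 470, 704, 986, 1316, 1694
Third differences: 186, 234, 282, 330, 378
Fourth differences: 48, 48, 48, 48
The fourth differences are constant, so the polynomial has degree 4.

4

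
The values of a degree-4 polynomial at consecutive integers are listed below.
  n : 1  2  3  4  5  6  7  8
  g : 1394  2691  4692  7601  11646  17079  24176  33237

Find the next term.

44586

First differences: 1297  2001  2909  4045  5433  7097  9061
Second differences: 704  908  1136  1388  1664  1964
Third differences: 204  228  252  276  300
Fourth differences: 24  24  24  24
Fourth differences constant at 24.
300 + 24 = 324;  1964 + 324 = 2288;  9061 + 2288 = 11349;  33237 + 11349 = 44586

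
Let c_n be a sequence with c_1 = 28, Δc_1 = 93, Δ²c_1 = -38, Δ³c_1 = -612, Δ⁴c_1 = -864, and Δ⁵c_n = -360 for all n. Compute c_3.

Build the table forward from the leading diagonal:
Fifth differences: -360  -360  -360
Fourth differences: -864  -1224  -1584
Third differences: -612  -1476  -2700
Second differences: -38  -650  -2126
First differences: 93  55  -595
c: 28  121  176

176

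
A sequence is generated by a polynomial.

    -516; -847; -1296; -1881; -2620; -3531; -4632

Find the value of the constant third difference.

First differences: -331, -449, -585, -739, -911, -1101
Second differences: -118, -136, -154, -172, -190
Third differences: -18, -18, -18, -18

-18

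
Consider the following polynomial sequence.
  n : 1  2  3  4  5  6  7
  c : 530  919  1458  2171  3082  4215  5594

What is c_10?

Δ: 389  539  713  911  1133  1379
Δ²: 150  174  198  222  246
Δ³: 24  24  24  24
Third differences constant at 24.
246 + 24 = 270;  1379 + 270 = 1649;  5594 + 1649 = 7243
270 + 24 = 294;  1649 + 294 = 1943;  7243 + 1943 = 9186
294 + 24 = 318;  1943 + 318 = 2261;  9186 + 2261 = 11447

11447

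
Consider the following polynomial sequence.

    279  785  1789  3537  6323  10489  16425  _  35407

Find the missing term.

Using the first 7 terms:
Δ: 506, 1004, 1748, 2786, 4166, 5936
Δ²: 498, 744, 1038, 1380, 1770
Δ³: 246, 294, 342, 390
Δ⁴: 48, 48, 48
Constant fourth difference = 48.
Extend forward: 390 + 48 = 438;  1770 + 438 = 2208;  5936 + 2208 = 8144;  16425 + 8144 = 24569

24569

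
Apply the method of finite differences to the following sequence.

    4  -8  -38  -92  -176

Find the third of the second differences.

First differences: -12, -30, -54, -84
Second differences: -18, -24, -30
Third differences: -6, -6

-30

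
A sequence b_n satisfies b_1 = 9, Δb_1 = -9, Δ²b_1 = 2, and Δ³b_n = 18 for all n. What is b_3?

Build the table forward from the leading diagonal:
Third differences: 18  18  18
Second differences: 2  20  38
First differences: -9  -7  13
b: 9  0  -7

-7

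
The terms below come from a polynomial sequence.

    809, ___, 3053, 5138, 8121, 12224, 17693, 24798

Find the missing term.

Using the last 6 terms:
Δ: 2085, 2983, 4103, 5469, 7105
Δ²: 898, 1120, 1366, 1636
Δ³: 222, 246, 270
Δ⁴: 24, 24
Constant fourth difference = 24.
Extend backward: 222 − 24 = 198;  898 − 198 = 700;  2085 − 700 = 1385;  3053 − 1385 = 1668

1668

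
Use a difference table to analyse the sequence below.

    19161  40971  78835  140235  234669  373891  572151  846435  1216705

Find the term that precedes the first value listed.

7699

D1: 21810, 37864, 61400, 94434, 139222, 198260, 274284, 370270
D2: 16054, 23536, 33034, 44788, 59038, 76024, 95986
D3: 7482, 9498, 11754, 14250, 16986, 19962
D4: 2016, 2256, 2496, 2736, 2976
D5: 240, 240, 240, 240
The fifth differences are constant at 240.
Work back: 2016 − 240 = 1776;  7482 − 1776 = 5706;  16054 − 5706 = 10348;  21810 − 10348 = 11462;  19161 − 11462 = 7699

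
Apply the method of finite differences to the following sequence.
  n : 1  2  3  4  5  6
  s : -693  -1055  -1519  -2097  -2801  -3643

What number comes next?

-4635

First differences: -362, -464, -578, -704, -842
Second differences: -102, -114, -126, -138
Third differences: -12, -12, -12
Third differences constant at -12.
-138 − 12 = -150;  -842 − 150 = -992;  -3643 − 992 = -4635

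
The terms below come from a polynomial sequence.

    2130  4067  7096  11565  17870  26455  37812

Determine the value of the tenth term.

Δ: 1937 , 3029 , 4469 , 6305 , 8585 , 11357
Δ²: 1092 , 1440 , 1836 , 2280 , 2772
Δ³: 348 , 396 , 444 , 492
Δ⁴: 48 , 48 , 48
Fourth differences constant at 48.
492 + 48 = 540;  2772 + 540 = 3312;  11357 + 3312 = 14669;  37812 + 14669 = 52481
540 + 48 = 588;  3312 + 588 = 3900;  14669 + 3900 = 18569;  52481 + 18569 = 71050
588 + 48 = 636;  3900 + 636 = 4536;  18569 + 4536 = 23105;  71050 + 23105 = 94155

94155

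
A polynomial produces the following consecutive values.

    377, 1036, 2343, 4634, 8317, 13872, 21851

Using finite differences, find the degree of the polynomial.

659, 1307, 2291, 3683, 5555, 7979
648, 984, 1392, 1872, 2424
336, 408, 480, 552
72, 72, 72
The fourth differences are constant, so the polynomial has degree 4.

4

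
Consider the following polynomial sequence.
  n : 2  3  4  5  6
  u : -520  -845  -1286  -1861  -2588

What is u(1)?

-325  -441  -575  -727
-116  -134  -152
-18  -18
The third differences are constant at -18.
Work back: -116 + 18 = -98;  -325 + 98 = -227;  -520 + 227 = -293

-293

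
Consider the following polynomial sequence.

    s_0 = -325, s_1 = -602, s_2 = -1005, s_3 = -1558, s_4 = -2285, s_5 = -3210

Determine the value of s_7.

-5750

D1: -277  -403  -553  -727  -925
D2: -126  -150  -174  -198
D3: -24  -24  -24
The third differences are constant (-24).
-198 − 24 = -222;  -925 − 222 = -1147;  -3210 − 1147 = -4357
-222 − 24 = -246;  -1147 − 246 = -1393;  -4357 − 1393 = -5750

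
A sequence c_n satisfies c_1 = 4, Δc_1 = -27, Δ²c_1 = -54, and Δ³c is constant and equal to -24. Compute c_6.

-911

Build the table forward from the leading diagonal:
D3: -24, -24, -24, -24, -24, -24
D2: -54, -78, -102, -126, -150, -174
D1: -27, -81, -159, -261, -387, -537
c: 4, -23, -104, -263, -524, -911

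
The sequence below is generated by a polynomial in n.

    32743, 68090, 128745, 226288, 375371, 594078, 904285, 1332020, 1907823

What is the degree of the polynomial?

35347, 60655, 97543, 149083, 218707, 310207, 427735, 575803
25308, 36888, 51540, 69624, 91500, 117528, 148068
11580, 14652, 18084, 21876, 26028, 30540
3072, 3432, 3792, 4152, 4512
360, 360, 360, 360
The fifth differences are constant, so the polynomial has degree 5.

5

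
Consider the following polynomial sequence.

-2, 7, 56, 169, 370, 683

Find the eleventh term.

9 , 49 , 113 , 201 , 313
40 , 64 , 88 , 112
24 , 24 , 24
Third differences constant at 24.
112 + 24 = 136;  313 + 136 = 449;  683 + 449 = 1132
136 + 24 = 160;  449 + 160 = 609;  1132 + 609 = 1741
160 + 24 = 184;  609 + 184 = 793;  1741 + 793 = 2534
184 + 24 = 208;  793 + 208 = 1001;  2534 + 1001 = 3535
208 + 24 = 232;  1001 + 232 = 1233;  3535 + 1233 = 4768

4768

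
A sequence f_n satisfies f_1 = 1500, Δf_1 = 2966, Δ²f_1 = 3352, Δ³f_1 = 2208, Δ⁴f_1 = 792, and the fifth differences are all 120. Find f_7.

126336

Build the table forward from the leading diagonal:
D5: 120  120  120  120  120  120  120
D4: 792  912  1032  1152  1272  1392  1512
D3: 2208  3000  3912  4944  6096  7368  8760
D2: 3352  5560  8560  12472  17416  23512  30880
D1: 2966  6318  11878  20438  32910  50326  73838
f: 1500  4466  10784  22662  43100  76010  126336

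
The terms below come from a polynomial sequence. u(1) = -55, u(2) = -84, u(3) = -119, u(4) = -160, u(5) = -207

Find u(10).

-532

-29, -35, -41, -47
-6, -6, -6
The second differences are constant (-6).
-47 − 6 = -53;  -207 − 53 = -260
-53 − 6 = -59;  -260 − 59 = -319
-59 − 6 = -65;  -319 − 65 = -384
-65 − 6 = -71;  -384 − 71 = -455
-71 − 6 = -77;  -455 − 77 = -532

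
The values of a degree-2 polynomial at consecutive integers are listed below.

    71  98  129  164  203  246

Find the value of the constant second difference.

4

Δ: 27, 31, 35, 39, 43
Δ²: 4, 4, 4, 4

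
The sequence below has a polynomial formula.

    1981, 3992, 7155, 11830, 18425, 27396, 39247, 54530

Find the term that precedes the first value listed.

810

Δ: 2011  3163  4675  6595  8971  11851  15283
Δ²: 1152  1512  1920  2376  2880  3432
Δ³: 360  408  456  504  552
Δ⁴: 48  48  48  48
The fourth differences are constant at 48.
Work back: 360 − 48 = 312;  1152 − 312 = 840;  2011 − 840 = 1171;  1981 − 1171 = 810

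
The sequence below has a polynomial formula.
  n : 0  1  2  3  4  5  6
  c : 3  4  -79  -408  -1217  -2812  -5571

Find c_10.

-38327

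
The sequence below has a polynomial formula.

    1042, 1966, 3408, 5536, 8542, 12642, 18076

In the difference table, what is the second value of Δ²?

First differences: 924, 1442, 2128, 3006, 4100, 5434
Second differences: 518, 686, 878, 1094, 1334
Third differences: 168, 192, 216, 240
Fourth differences: 24, 24, 24

686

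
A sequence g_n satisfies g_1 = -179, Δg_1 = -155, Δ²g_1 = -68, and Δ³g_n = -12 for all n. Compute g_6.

-1754

Build the table forward from the leading diagonal:
D3: -12, -12, -12, -12, -12, -12
D2: -68, -80, -92, -104, -116, -128
D1: -155, -223, -303, -395, -499, -615
g: -179, -334, -557, -860, -1255, -1754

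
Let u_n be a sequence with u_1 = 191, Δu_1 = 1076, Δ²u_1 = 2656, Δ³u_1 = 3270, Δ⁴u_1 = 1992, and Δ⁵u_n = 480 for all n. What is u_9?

432607

Build the table forward from the leading diagonal:
Fifth differences: 480  480  480  480  480  480  480  480  480
Fourth differences: 1992  2472  2952  3432  3912  4392  4872  5352  5832
Third differences: 3270  5262  7734  10686  14118  18030  22422  27294  32646
Second differences: 2656  5926  11188  18922  29608  43726  61756  84178  111472
First differences: 1076  3732  9658  20846  39768  69376  113102  174858  259036
u: 191  1267  4999  14657  35503  75271  144647  257749  432607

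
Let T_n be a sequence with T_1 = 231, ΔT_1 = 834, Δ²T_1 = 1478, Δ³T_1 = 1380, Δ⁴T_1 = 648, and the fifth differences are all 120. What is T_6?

Build the table forward from the leading diagonal:
Δ⁵: 120  120  120  120  120  120
Δ⁴: 648  768  888  1008  1128  1248
Δ³: 1380  2028  2796  3684  4692  5820
Δ²: 1478  2858  4886  7682  11366  16058
Δ: 834  2312  5170  10056  17738  29104
T: 231  1065  3377  8547  18603  36341

36341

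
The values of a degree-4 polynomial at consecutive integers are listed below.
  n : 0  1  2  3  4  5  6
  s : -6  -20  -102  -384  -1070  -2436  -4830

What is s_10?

-34166

D1: -14  -82  -282  -686  -1366  -2394
D2: -68  -200  -404  -680  -1028
D3: -132  -204  -276  -348
D4: -72  -72  -72
Fourth differences constant at -72.
-348 − 72 = -420;  -1028 − 420 = -1448;  -2394 − 1448 = -3842;  -4830 − 3842 = -8672
-420 − 72 = -492;  -1448 − 492 = -1940;  -3842 − 1940 = -5782;  -8672 − 5782 = -14454
-492 − 72 = -564;  -1940 − 564 = -2504;  -5782 − 2504 = -8286;  -14454 − 8286 = -22740
-564 − 72 = -636;  -2504 − 636 = -3140;  -8286 − 3140 = -11426;  -22740 − 11426 = -34166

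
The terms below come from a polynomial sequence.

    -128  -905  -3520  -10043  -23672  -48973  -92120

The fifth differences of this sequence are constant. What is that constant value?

Δ: -777, -2615, -6523, -13629, -25301, -43147
Δ²: -1838, -3908, -7106, -11672, -17846
Δ³: -2070, -3198, -4566, -6174
Δ⁴: -1128, -1368, -1608
Δ⁵: -240, -240

-240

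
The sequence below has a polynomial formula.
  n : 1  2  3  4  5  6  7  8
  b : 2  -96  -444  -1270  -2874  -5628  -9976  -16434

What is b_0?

First differences: -98  -348  -826  -1604  -2754  -4348  -6458
Second differences: -250  -478  -778  -1150  -1594  -2110
Third differences: -228  -300  -372  -444  -516
Fourth differences: -72  -72  -72  -72
The fourth differences are constant at -72.
Work back: -228 + 72 = -156;  -250 + 156 = -94;  -98 + 94 = -4;  2 + 4 = 6

6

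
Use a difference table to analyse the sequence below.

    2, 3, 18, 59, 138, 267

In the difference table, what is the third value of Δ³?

Δ: 1, 15, 41, 79, 129
Δ²: 14, 26, 38, 50
Δ³: 12, 12, 12

12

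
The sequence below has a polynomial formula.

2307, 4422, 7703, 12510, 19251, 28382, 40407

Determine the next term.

First differences: 2115 , 3281 , 4807 , 6741 , 9131 , 12025
Second differences: 1166 , 1526 , 1934 , 2390 , 2894
Third differences: 360 , 408 , 456 , 504
Fourth differences: 48 , 48 , 48
Fourth differences constant at 48.
504 + 48 = 552;  2894 + 552 = 3446;  12025 + 3446 = 15471;  40407 + 15471 = 55878

55878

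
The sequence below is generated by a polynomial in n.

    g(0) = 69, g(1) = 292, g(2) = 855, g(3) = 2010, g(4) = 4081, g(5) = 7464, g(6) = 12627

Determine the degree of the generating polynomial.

4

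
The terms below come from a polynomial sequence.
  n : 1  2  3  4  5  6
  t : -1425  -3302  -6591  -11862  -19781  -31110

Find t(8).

-67526

Δ: -1877, -3289, -5271, -7919, -11329
Δ²: -1412, -1982, -2648, -3410
Δ³: -570, -666, -762
Δ⁴: -96, -96
Constant fourth difference = -96, so extend:
-762 − 96 = -858;  -3410 − 858 = -4268;  -11329 − 4268 = -15597;  -31110 − 15597 = -46707
-858 − 96 = -954;  -4268 − 954 = -5222;  -15597 − 5222 = -20819;  -46707 − 20819 = -67526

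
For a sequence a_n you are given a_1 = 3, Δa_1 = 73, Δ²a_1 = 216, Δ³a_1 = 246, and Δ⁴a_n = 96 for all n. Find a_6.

Build the table forward from the leading diagonal:
Δ⁴: 96, 96, 96, 96, 96, 96
Δ³: 246, 342, 438, 534, 630, 726
Δ²: 216, 462, 804, 1242, 1776, 2406
Δ: 73, 289, 751, 1555, 2797, 4573
a: 3, 76, 365, 1116, 2671, 5468

5468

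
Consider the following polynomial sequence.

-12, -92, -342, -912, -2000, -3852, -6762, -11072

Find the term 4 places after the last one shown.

-50832

-80, -250, -570, -1088, -1852, -2910, -4310
-170, -320, -518, -764, -1058, -1400
-150, -198, -246, -294, -342
-48, -48, -48, -48
Fourth differences constant at -48.
-342 − 48 = -390;  -1400 − 390 = -1790;  -4310 − 1790 = -6100;  -11072 − 6100 = -17172
-390 − 48 = -438;  -1790 − 438 = -2228;  -6100 − 2228 = -8328;  -17172 − 8328 = -25500
-438 − 48 = -486;  -2228 − 486 = -2714;  -8328 − 2714 = -11042;  -25500 − 11042 = -36542
-486 − 48 = -534;  -2714 − 534 = -3248;  -11042 − 3248 = -14290;  -36542 − 14290 = -50832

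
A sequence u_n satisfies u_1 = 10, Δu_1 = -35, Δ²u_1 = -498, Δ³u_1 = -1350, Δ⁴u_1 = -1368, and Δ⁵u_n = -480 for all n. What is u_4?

Build the table forward from the leading diagonal:
D5: -480  -480  -480  -480
D4: -1368  -1848  -2328  -2808
D3: -1350  -2718  -4566  -6894
D2: -498  -1848  -4566  -9132
D1: -35  -533  -2381  -6947
u: 10  -25  -558  -2939

-2939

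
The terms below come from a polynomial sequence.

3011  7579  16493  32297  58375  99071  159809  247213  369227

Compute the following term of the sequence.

4568 , 8914 , 15804 , 26078 , 40696 , 60738 , 87404 , 122014
4346 , 6890 , 10274 , 14618 , 20042 , 26666 , 34610
2544 , 3384 , 4344 , 5424 , 6624 , 7944
840 , 960 , 1080 , 1200 , 1320
120 , 120 , 120 , 120
The fifth differences are constant (120).
1320 + 120 = 1440;  7944 + 1440 = 9384;  34610 + 9384 = 43994;  122014 + 43994 = 166008;  369227 + 166008 = 535235

535235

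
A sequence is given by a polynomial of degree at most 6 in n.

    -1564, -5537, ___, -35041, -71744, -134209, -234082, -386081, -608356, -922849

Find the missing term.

-15166

Using the last 7 terms:
-36703, -62465, -99873, -151999, -222275, -314493
-25762, -37408, -52126, -70276, -92218
-11646, -14718, -18150, -21942
-3072, -3432, -3792
-360, -360
Constant fifth difference = -360.
Extend backward: -3072 + 360 = -2712;  -11646 + 2712 = -8934;  -25762 + 8934 = -16828;  -36703 + 16828 = -19875;  -35041 + 19875 = -15166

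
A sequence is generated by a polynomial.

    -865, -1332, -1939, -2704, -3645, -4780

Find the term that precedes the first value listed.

-520

-467, -607, -765, -941, -1135
-140, -158, -176, -194
-18, -18, -18
The third differences are constant at -18.
Work back: -140 + 18 = -122;  -467 + 122 = -345;  -865 + 345 = -520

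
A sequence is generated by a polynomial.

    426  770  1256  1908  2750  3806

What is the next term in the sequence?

First differences: 344, 486, 652, 842, 1056
Second differences: 142, 166, 190, 214
Third differences: 24, 24, 24
Third differences constant at 24.
214 + 24 = 238;  1056 + 238 = 1294;  3806 + 1294 = 5100

5100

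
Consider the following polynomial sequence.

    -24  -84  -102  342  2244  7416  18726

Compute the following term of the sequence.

Δ: -60  -18  444  1902  5172  11310
Δ²: 42  462  1458  3270  6138
Δ³: 420  996  1812  2868
Δ⁴: 576  816  1056
Δ⁵: 240  240
The fifth differences are constant (240).
1056 + 240 = 1296;  2868 + 1296 = 4164;  6138 + 4164 = 10302;  11310 + 10302 = 21612;  18726 + 21612 = 40338

40338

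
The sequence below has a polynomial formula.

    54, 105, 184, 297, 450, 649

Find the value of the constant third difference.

First differences: 51, 79, 113, 153, 199
Second differences: 28, 34, 40, 46
Third differences: 6, 6, 6

6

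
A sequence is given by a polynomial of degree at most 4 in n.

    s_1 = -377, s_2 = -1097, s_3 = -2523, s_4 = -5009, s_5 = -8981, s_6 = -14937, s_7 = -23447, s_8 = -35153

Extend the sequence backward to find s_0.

First differences: -720  -1426  -2486  -3972  -5956  -8510  -11706
Second differences: -706  -1060  -1486  -1984  -2554  -3196
Third differences: -354  -426  -498  -570  -642
Fourth differences: -72  -72  -72  -72
The fourth differences are constant at -72.
Work back: -354 + 72 = -282;  -706 + 282 = -424;  -720 + 424 = -296;  -377 + 296 = -81

-81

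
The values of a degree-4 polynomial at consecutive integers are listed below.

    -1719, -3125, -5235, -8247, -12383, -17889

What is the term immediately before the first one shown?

-843

D1: -1406  -2110  -3012  -4136  -5506
D2: -704  -902  -1124  -1370
D3: -198  -222  -246
D4: -24  -24
The fourth differences are constant at -24.
Work back: -198 + 24 = -174;  -704 + 174 = -530;  -1406 + 530 = -876;  -1719 + 876 = -843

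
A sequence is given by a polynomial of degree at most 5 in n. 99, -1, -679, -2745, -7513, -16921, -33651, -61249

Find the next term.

-104245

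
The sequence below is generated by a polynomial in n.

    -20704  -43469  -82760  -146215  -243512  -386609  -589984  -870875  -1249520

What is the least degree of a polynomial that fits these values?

5

First differences: -22765, -39291, -63455, -97297, -143097, -203375, -280891, -378645
Second differences: -16526, -24164, -33842, -45800, -60278, -77516, -97754
Third differences: -7638, -9678, -11958, -14478, -17238, -20238
Fourth differences: -2040, -2280, -2520, -2760, -3000
Fifth differences: -240, -240, -240, -240
The fifth differences are constant, so the polynomial has degree 5.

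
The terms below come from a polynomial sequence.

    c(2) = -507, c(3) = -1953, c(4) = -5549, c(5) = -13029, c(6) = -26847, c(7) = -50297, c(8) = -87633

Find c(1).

-77

-1446, -3596, -7480, -13818, -23450, -37336
-2150, -3884, -6338, -9632, -13886
-1734, -2454, -3294, -4254
-720, -840, -960
-120, -120
The fifth differences are constant at -120.
Work back: -720 + 120 = -600;  -1734 + 600 = -1134;  -2150 + 1134 = -1016;  -1446 + 1016 = -430;  -507 + 430 = -77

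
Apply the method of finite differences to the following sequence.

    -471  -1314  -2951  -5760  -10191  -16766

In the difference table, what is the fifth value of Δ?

-6575

First differences: -843, -1637, -2809, -4431, -6575
Second differences: -794, -1172, -1622, -2144
Third differences: -378, -450, -522
Fourth differences: -72, -72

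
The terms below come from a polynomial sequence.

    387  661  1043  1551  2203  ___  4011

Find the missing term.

3017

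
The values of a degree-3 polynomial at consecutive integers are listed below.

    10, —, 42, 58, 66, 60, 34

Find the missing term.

24

Using the last 5 terms:
16  8  -6  -26
-8  -14  -20
-6  -6
Constant third difference = -6.
Extend backward: -8 + 6 = -2;  16 + 2 = 18;  42 − 18 = 24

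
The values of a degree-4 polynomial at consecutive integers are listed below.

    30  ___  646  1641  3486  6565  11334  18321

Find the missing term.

Using the last 6 terms:
First differences: 995  1845  3079  4769  6987
Second differences: 850  1234  1690  2218
Third differences: 384  456  528
Fourth differences: 72  72
Constant fourth difference = 72.
Extend backward: 384 − 72 = 312;  850 − 312 = 538;  995 − 538 = 457;  646 − 457 = 189

189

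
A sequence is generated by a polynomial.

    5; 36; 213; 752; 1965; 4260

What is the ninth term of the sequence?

23157

Δ: 31  177  539  1213  2295
Δ²: 146  362  674  1082
Δ³: 216  312  408
Δ⁴: 96  96
Fourth differences constant at 96.
408 + 96 = 504;  1082 + 504 = 1586;  2295 + 1586 = 3881;  4260 + 3881 = 8141
504 + 96 = 600;  1586 + 600 = 2186;  3881 + 2186 = 6067;  8141 + 6067 = 14208
600 + 96 = 696;  2186 + 696 = 2882;  6067 + 2882 = 8949;  14208 + 8949 = 23157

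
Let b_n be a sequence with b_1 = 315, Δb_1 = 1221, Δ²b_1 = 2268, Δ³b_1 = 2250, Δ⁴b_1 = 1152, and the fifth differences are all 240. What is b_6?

57600

Build the table forward from the leading diagonal:
Δ⁵: 240  240  240  240  240  240
Δ⁴: 1152  1392  1632  1872  2112  2352
Δ³: 2250  3402  4794  6426  8298  10410
Δ²: 2268  4518  7920  12714  19140  27438
Δ: 1221  3489  8007  15927  28641  47781
b: 315  1536  5025  13032  28959  57600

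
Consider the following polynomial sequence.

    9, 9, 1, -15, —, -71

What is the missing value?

Using the first 4 terms:
Δ: 0  -8  -16
Δ²: -8  -8
Constant second difference = -8.
Extend forward: -16 − 8 = -24;  -15 − 24 = -39

-39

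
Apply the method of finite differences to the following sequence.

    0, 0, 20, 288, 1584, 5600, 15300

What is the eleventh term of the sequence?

234900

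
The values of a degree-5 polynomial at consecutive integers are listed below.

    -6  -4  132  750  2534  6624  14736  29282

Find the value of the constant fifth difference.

120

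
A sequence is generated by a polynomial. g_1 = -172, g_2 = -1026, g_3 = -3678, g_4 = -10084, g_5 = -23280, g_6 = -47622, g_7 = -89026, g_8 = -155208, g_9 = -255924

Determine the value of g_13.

-1284088

-854, -2652, -6406, -13196, -24342, -41404, -66182, -100716
-1798, -3754, -6790, -11146, -17062, -24778, -34534
-1956, -3036, -4356, -5916, -7716, -9756
-1080, -1320, -1560, -1800, -2040
-240, -240, -240, -240
Fifth differences constant at -240.
-2040 − 240 = -2280;  -9756 − 2280 = -12036;  -34534 − 12036 = -46570;  -100716 − 46570 = -147286;  -255924 − 147286 = -403210
-2280 − 240 = -2520;  -12036 − 2520 = -14556;  -46570 − 14556 = -61126;  -147286 − 61126 = -208412;  -403210 − 208412 = -611622
-2520 − 240 = -2760;  -14556 − 2760 = -17316;  -61126 − 17316 = -78442;  -208412 − 78442 = -286854;  -611622 − 286854 = -898476
-2760 − 240 = -3000;  -17316 − 3000 = -20316;  -78442 − 20316 = -98758;  -286854 − 98758 = -385612;  -898476 − 385612 = -1284088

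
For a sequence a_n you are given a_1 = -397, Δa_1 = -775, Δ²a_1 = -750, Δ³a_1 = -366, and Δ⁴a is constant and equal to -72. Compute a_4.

-5338

Build the table forward from the leading diagonal:
Fourth differences: -72  -72  -72  -72
Third differences: -366  -438  -510  -582
Second differences: -750  -1116  -1554  -2064
First differences: -775  -1525  -2641  -4195
a: -397  -1172  -2697  -5338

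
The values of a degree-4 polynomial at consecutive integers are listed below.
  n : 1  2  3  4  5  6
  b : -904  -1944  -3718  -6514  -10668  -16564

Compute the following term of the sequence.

First differences: -1040, -1774, -2796, -4154, -5896
Second differences: -734, -1022, -1358, -1742
Third differences: -288, -336, -384
Fourth differences: -48, -48
The fourth differences are constant (-48).
-384 − 48 = -432;  -1742 − 432 = -2174;  -5896 − 2174 = -8070;  -16564 − 8070 = -24634

-24634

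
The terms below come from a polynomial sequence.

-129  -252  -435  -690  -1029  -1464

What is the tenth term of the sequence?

First differences: -123 , -183 , -255 , -339 , -435
Second differences: -60 , -72 , -84 , -96
Third differences: -12 , -12 , -12
The third differences are constant (-12).
-96 − 12 = -108;  -435 − 108 = -543;  -1464 − 543 = -2007
-108 − 12 = -120;  -543 − 120 = -663;  -2007 − 663 = -2670
-120 − 12 = -132;  -663 − 132 = -795;  -2670 − 795 = -3465
-132 − 12 = -144;  -795 − 144 = -939;  -3465 − 939 = -4404

-4404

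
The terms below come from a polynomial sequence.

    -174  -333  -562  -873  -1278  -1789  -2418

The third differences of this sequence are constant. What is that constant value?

-12

D1: -159, -229, -311, -405, -511, -629
D2: -70, -82, -94, -106, -118
D3: -12, -12, -12, -12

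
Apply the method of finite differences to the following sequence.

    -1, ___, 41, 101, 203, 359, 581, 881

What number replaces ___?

Using the last 6 terms:
60  102  156  222  300
42  54  66  78
12  12  12
Constant third difference = 12.
Extend backward: 42 − 12 = 30;  60 − 30 = 30;  41 − 30 = 11

11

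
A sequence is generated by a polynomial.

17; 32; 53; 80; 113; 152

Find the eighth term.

248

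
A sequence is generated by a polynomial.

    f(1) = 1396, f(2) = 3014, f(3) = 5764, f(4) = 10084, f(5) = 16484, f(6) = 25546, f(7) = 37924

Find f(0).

544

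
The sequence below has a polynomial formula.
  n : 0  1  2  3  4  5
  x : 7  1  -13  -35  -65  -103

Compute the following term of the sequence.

D1: -6, -14, -22, -30, -38
D2: -8, -8, -8, -8
Constant second difference = -8, so extend:
-38 − 8 = -46;  -103 − 46 = -149

-149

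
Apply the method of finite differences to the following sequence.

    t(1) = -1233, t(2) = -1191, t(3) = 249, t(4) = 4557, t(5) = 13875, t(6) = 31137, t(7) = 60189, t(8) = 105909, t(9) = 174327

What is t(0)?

-795

42, 1440, 4308, 9318, 17262, 29052, 45720, 68418
1398, 2868, 5010, 7944, 11790, 16668, 22698
1470, 2142, 2934, 3846, 4878, 6030
672, 792, 912, 1032, 1152
120, 120, 120, 120
The fifth differences are constant at 120.
Work back: 672 − 120 = 552;  1470 − 552 = 918;  1398 − 918 = 480;  42 − 480 = -438;  -1233 + 438 = -795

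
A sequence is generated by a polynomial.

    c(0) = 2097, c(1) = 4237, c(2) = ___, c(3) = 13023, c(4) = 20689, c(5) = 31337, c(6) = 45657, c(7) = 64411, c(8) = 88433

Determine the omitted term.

7721

Using the last 6 terms:
7666, 10648, 14320, 18754, 24022
2982, 3672, 4434, 5268
690, 762, 834
72, 72
Constant fourth difference = 72.
Extend backward: 690 − 72 = 618;  2982 − 618 = 2364;  7666 − 2364 = 5302;  13023 − 5302 = 7721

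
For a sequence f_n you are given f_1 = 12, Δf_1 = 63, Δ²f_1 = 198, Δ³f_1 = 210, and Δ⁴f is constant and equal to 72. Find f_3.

336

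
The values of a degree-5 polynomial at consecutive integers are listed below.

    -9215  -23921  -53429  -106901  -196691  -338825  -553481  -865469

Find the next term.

-1304711

First differences: -14706  -29508  -53472  -89790  -142134  -214656  -311988
Second differences: -14802  -23964  -36318  -52344  -72522  -97332
Third differences: -9162  -12354  -16026  -20178  -24810
Fourth differences: -3192  -3672  -4152  -4632
Fifth differences: -480  -480  -480
The fifth differences are constant (-480).
-4632 − 480 = -5112;  -24810 − 5112 = -29922;  -97332 − 29922 = -127254;  -311988 − 127254 = -439242;  -865469 − 439242 = -1304711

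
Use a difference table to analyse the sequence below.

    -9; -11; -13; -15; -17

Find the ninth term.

-25

-2 , -2 , -2 , -2
First differences constant at -2.
-17 − 2 = -19
-19 − 2 = -21
-21 − 2 = -23
-23 − 2 = -25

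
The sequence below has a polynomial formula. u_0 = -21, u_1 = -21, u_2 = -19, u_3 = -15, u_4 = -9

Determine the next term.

-1

First differences: 0, 2, 4, 6
Second differences: 2, 2, 2
Second differences constant at 2.
6 + 2 = 8;  -9 + 8 = -1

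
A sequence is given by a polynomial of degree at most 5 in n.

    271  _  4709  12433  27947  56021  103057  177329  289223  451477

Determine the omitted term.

Using the last 8 terms:
7724, 15514, 28074, 47036, 74272, 111894, 162254
7790, 12560, 18962, 27236, 37622, 50360
4770, 6402, 8274, 10386, 12738
1632, 1872, 2112, 2352
240, 240, 240
Constant fifth difference = 240.
Extend backward: 1632 − 240 = 1392;  4770 − 1392 = 3378;  7790 − 3378 = 4412;  7724 − 4412 = 3312;  4709 − 3312 = 1397

1397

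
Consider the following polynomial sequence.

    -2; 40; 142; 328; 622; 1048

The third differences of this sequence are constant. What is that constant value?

24

D1: 42, 102, 186, 294, 426
D2: 60, 84, 108, 132
D3: 24, 24, 24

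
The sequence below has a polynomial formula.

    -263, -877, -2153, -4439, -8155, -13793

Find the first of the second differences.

D1: -614, -1276, -2286, -3716, -5638
D2: -662, -1010, -1430, -1922
D3: -348, -420, -492
D4: -72, -72

-662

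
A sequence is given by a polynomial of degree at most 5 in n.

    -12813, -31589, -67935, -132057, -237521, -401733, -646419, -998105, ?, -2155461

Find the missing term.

-1488597

Using the first 8 terms:
First differences: -18776  -36346  -64122  -105464  -164212  -244686  -351686
Second differences: -17570  -27776  -41342  -58748  -80474  -107000
Third differences: -10206  -13566  -17406  -21726  -26526
Fourth differences: -3360  -3840  -4320  -4800
Fifth differences: -480  -480  -480
Constant fifth difference = -480.
Extend forward: -4800 − 480 = -5280;  -26526 − 5280 = -31806;  -107000 − 31806 = -138806;  -351686 − 138806 = -490492;  -998105 − 490492 = -1488597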